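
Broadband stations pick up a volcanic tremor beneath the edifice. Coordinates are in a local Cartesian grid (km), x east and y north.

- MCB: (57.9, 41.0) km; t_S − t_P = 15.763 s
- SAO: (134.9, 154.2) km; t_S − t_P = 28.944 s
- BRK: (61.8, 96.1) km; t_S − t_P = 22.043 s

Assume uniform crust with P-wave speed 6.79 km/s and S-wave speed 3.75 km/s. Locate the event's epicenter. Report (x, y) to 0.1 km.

Distance from S−P lag: d = Δt · v_P v_S / (v_P − v_S) = Δt · (6.79·3.75)/(6.79−3.75) ≈ 8.3758·Δt.
So d_MCB = 132.03, d_SAO = 242.43, d_BRK = 184.63 km.
Circle about each station: (x − 57.9)² + (y − 41.0)² = 132.03²; (x − 134.9)² + (y − 154.2)² = 242.43²; (x − 61.8)² + (y − 96.1)² = 184.63².
Subtracting pairs of circle equations eliminates x²+y² and gives linear equations (the radical axes):
154.0 x + 226.4 y = -4398.14
7.8 x + 110.2 y = -8635.28
Solving the 2×2 system: x ≈ 96.7, y ≈ -85.2 km.
Check against MCB (with the unrounded x, y): √((x − 57.9)²+(y − 41.0)²) = 132.04 ≈ 132.03 km. ✓

(96.7, -85.2)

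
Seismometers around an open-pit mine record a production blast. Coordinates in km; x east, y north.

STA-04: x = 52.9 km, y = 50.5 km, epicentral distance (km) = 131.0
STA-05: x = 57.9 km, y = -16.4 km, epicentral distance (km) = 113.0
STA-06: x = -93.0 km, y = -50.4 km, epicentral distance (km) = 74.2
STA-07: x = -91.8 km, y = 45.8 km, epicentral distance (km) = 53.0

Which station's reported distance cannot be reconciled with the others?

STA-04

Solve using three stations at a time. Using STA-05, STA-06, STA-07 (subtract circle equations pairwise → linear system) gives (x, y) ≈ (-51.7, 11.2).
Distances from that point to each station vs reported:
  STA-04: calculated 111.7 vs reported 131.0 → residual 19.3 km
  STA-05: calculated 113.0 vs reported 113.0 → residual 0.0 km
  STA-06: calculated 74.2 vs reported 74.2 → residual 0.0 km
  STA-07: calculated 53.0 vs reported 53.0 → residual 0.0 km
STA-05, STA-06, STA-07 are mutually consistent (residuals ≈ 0); STA-04 is off by 19.3 km.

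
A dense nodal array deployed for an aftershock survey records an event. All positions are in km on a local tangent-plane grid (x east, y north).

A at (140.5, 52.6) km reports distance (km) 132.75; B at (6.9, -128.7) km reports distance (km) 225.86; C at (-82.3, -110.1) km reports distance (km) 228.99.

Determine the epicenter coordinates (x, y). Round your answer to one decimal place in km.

Circle about each station: (x − 140.5)² + (y − 52.6)² = 132.75²; (x − 6.9)² + (y + 128.7)² = 225.86²; (x + 82.3)² + (y + 110.1)² = 228.99².
Subtracting pairs of circle equations eliminates x²+y² and gives linear equations (the radical axes):
-267.2 x − 362.6 y = -39285.89
-445.6 x − 325.4 y = -38425.57
Solving the 2×2 system: x ≈ 15.4, y ≈ 97.0 km.

(15.4, 97.0)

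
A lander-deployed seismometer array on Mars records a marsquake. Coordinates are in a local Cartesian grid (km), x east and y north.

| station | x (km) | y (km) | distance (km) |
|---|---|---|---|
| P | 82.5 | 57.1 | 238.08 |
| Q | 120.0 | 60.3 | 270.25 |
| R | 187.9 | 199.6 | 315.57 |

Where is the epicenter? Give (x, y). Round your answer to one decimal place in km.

-126.4 km east, 171.3 km north

Circle about each station: (x − 82.5)² + (y − 57.1)² = 238.08²; (x − 120.0)² + (y − 60.3)² = 270.25²; (x − 187.9)² + (y − 199.6)² = 315.57².
Subtracting pairs of circle equations eliminates x²+y² and gives linear equations (the radical axes):
75.0 x + 6.4 y = -8383.55
210.8 x + 285.0 y = 22177.57
Solving the 2×2 system: x ≈ -126.4, y ≈ 171.3 km.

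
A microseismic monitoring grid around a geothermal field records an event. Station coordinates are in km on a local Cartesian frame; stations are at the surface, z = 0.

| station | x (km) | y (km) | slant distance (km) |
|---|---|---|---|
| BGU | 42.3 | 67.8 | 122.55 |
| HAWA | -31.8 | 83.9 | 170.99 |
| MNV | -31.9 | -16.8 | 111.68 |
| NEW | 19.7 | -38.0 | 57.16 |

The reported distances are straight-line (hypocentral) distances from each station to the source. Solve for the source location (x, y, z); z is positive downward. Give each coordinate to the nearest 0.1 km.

Each station gives a sphere (x−x_i)² + (y−y_i)² + z² = d_i² (stations at z=0).
Subtracting the BGU sphere from HAWA and MNV: z² cancels, leaving linear equations in x and y:
-148.2 x + 32.2 y = -12554.76
-148.4 x − 169.2 y = -2540.20
Solving: x ≈ 73.895, y ≈ -49.798 km (keep extra digits for the depth step; rounded: 73.9, -49.8).
Then from the BGU sphere: z² = 122.55² − (x − 42.3)² − (y − 67.8)² with x = 73.895, y = -49.798, so z ≈ 13.819 ≈ 13.8 km.

x ≈ 73.9 km, y ≈ -49.8 km, depth ≈ 13.8 km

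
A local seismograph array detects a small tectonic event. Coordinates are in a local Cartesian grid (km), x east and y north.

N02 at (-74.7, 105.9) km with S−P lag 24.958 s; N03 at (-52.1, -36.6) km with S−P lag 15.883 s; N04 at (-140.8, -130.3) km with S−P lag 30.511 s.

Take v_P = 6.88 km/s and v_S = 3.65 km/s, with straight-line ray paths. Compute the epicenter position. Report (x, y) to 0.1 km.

70.6 km east, -22.7 km north

Distance from S−P lag: d = Δt · v_P v_S / (v_P − v_S) = Δt · (6.88·3.65)/(6.88−3.65) ≈ 7.7746·Δt.
So d_N02 = 194.04, d_N03 = 123.48, d_N04 = 237.21 km.
Circle about each station: (x + 74.7)² + (y − 105.9)² = 194.04²; (x + 52.1)² + (y + 36.6)² = 123.48²; (x + 140.8)² + (y + 130.3)² = 237.21².
Subtracting pairs of circle equations eliminates x²+y² and gives linear equations (the radical axes):
45.2 x − 285.0 y = 9663.28
-132.2 x − 472.4 y = 1390.77
Solving the 2×2 system: x ≈ 70.6, y ≈ -22.7 km.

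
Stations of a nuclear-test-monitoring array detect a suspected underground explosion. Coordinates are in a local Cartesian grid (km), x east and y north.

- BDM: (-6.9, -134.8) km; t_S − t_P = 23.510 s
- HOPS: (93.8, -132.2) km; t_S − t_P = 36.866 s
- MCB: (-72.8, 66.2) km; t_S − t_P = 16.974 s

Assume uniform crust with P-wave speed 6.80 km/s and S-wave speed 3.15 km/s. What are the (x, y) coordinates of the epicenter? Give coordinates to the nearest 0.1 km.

Distance from S−P lag: d = Δt · v_P v_S / (v_P − v_S) = Δt · (6.80·3.15)/(6.80−3.15) ≈ 5.8685·Δt.
So d_BDM = 137.97, d_HOPS = 216.35, d_MCB = 99.61 km.
Circle about each station: (x + 6.9)² + (y + 134.8)² = 137.97²; (x − 93.8)² + (y + 132.2)² = 216.35²; (x + 72.8)² + (y − 66.2)² = 99.61².
Subtracting pairs of circle equations eliminates x²+y² and gives linear equations (the radical axes):
201.4 x + 5.2 y = -19714.97
-131.8 x + 402.0 y = 577.20
Solving the 2×2 system: x ≈ -97.1, y ≈ -30.4 km.

x ≈ -97.1 km, y ≈ -30.4 km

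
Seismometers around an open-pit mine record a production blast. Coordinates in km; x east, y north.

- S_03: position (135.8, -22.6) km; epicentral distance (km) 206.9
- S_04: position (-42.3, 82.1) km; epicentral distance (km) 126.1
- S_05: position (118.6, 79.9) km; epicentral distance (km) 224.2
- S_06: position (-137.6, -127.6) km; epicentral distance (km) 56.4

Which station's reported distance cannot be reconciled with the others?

Solve using three stations at a time. Using S_03, S_04, S_05 (subtract circle equations pairwise → linear system) gives (x, y) ≈ (-70.3, -40.9).
Distances from that point to each station vs reported:
  S_03: calculated 206.9 vs reported 206.9 → residual 0.0 km
  S_04: calculated 126.1 vs reported 126.1 → residual 0.0 km
  S_05: calculated 224.2 vs reported 224.2 → residual 0.0 km
  S_06: calculated 109.8 vs reported 56.4 → residual 53.4 km
S_03, S_04, S_05 are mutually consistent (residuals ≈ 0); S_06 is off by 53.4 km.

S_06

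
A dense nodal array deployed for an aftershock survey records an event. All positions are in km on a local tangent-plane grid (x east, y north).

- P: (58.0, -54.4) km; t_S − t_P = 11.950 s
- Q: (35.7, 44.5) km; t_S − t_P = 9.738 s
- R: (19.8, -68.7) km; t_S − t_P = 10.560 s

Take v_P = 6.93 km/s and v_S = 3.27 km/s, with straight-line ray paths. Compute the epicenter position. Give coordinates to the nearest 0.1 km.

Distance from S−P lag: d = Δt · v_P v_S / (v_P − v_S) = Δt · (6.93·3.27)/(6.93−3.27) ≈ 6.1916·Δt.
So d_P = 73.99, d_Q = 60.29, d_R = 65.38 km.
Circle about each station: (x − 58.0)² + (y + 54.4)² = 73.99²; (x − 35.7)² + (y − 44.5)² = 60.29²; (x − 19.8)² + (y + 68.7)² = 65.38².
Subtracting the P equation from the Q and R equations removes the quadratic terms:
-44.6 x + 197.8 y = -1228.98
-76.4 x − 28.6 y = -11.65
Solving the 2×2 system: x ≈ 2.3, y ≈ -5.7 km.

x ≈ 2.3 km, y ≈ -5.7 km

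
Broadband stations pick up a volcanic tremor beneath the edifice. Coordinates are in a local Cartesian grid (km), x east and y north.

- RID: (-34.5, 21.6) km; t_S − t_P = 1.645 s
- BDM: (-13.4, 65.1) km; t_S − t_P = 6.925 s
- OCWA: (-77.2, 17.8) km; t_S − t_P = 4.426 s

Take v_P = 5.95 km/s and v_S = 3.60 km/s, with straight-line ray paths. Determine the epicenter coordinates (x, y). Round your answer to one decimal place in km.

Distance from S−P lag: d = Δt · v_P v_S / (v_P − v_S) = Δt · (5.95·3.60)/(5.95−3.60) ≈ 9.1149·Δt.
So d_RID = 14.99, d_BDM = 63.12, d_OCWA = 40.34 km.
Circle about each station: (x + 34.5)² + (y − 21.6)² = 14.99²; (x + 13.4)² + (y − 65.1)² = 63.12²; (x + 77.2)² + (y − 17.8)² = 40.34².
Subtracting the RID equation from the BDM and OCWA equations removes the quadratic terms:
42.2 x + 87.0 y = -998.67
-85.4 x − 7.6 y = 3217.25
Solving the 2×2 system: x ≈ -38.3, y ≈ 7.1 km.
Check against RID (with the unrounded x, y): √((x + 34.5)²+(y − 21.6)²) = 14.99 ≈ 14.99 km. ✓

-38.3 km east, 7.1 km north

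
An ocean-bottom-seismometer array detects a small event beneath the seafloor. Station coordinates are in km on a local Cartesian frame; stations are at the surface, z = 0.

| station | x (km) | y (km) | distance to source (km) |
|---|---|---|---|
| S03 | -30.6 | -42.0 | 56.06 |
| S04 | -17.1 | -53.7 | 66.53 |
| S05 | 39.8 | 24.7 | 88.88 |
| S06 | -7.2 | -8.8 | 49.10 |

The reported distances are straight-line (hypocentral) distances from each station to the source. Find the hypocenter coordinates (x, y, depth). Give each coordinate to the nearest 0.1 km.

Each station gives a sphere (x−x_i)² + (y−y_i)² + z² = d_i² (stations at z=0).
Subtracting the S03 sphere from S04 and S05: z² cancels, leaving linear equations in x and y:
27.0 x − 23.4 y = -807.78
140.8 x + 133.4 y = -5263.16
Solving: x ≈ -33.483, y ≈ -4.114 km (keep extra digits for the depth step; rounded: -33.5, -4.1).
Then from the S03 sphere: z² = 56.06² − (x + 30.6)² − (y + 42.0)² with x = -33.483, y = -4.114, so z ≈ 41.220 ≈ 41.2 km.

x ≈ -33.5 km, y ≈ -4.1 km, depth ≈ 41.2 km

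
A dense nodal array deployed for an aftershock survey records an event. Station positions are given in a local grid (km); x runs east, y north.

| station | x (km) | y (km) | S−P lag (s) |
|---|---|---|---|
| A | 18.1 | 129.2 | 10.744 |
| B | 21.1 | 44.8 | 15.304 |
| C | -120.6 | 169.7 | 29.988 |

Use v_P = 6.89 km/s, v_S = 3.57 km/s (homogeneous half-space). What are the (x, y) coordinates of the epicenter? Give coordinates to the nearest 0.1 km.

(97.7, 128.4)

Distance from S−P lag: d = Δt · v_P v_S / (v_P − v_S) = Δt · (6.89·3.57)/(6.89−3.57) ≈ 7.4088·Δt.
So d_A = 79.60, d_B = 113.38, d_C = 222.18 km.
Circle about each station: (x − 18.1)² + (y − 129.2)² = 79.60²; (x − 21.1)² + (y − 44.8)² = 113.38²; (x + 120.6)² + (y − 169.7)² = 222.18².
Subtracting pairs of circle equations eliminates x²+y² and gives linear equations (the radical axes):
6.0 x − 168.8 y = -21086.86
-277.4 x + 81.0 y = -16705.59
Solving the 2×2 system: x ≈ 97.7, y ≈ 128.4 km.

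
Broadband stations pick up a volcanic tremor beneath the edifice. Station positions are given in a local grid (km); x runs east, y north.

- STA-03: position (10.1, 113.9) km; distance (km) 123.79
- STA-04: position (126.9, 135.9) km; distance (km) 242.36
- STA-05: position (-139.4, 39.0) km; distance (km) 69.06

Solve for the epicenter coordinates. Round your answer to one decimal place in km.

Circle about each station: (x − 10.1)² + (y − 113.9)² = 123.79²; (x − 126.9)² + (y − 135.9)² = 242.36²; (x + 139.4)² + (y − 39.0)² = 69.06².
Subtracting the STA-03 equation from the STA-04 and STA-05 equations removes the quadratic terms:
233.6 x + 44.0 y = -21917.21
-299.0 x − 149.8 y = 18432.82
Solving the 2×2 system: x ≈ -113.2, y ≈ 102.9 km.

-113.2 km east, 102.9 km north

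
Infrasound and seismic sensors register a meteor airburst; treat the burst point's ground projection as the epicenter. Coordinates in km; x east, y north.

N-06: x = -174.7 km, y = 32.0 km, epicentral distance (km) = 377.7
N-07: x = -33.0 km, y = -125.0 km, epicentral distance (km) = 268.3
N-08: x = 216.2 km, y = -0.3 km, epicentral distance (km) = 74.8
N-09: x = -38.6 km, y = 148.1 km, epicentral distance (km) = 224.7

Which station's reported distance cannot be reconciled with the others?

N-06

Solve using three stations at a time. Using N-07, N-08, N-09 (subtract circle equations pairwise → linear system) gives (x, y) ≈ (165.9, 55.0).
Distances from that point to each station vs reported:
  N-06: calculated 341.4 vs reported 377.7 → residual 36.3 km
  N-07: calculated 268.3 vs reported 268.3 → residual 0.0 km
  N-08: calculated 74.8 vs reported 74.8 → residual 0.0 km
  N-09: calculated 224.7 vs reported 224.7 → residual 0.0 km
N-07, N-08, N-09 are mutually consistent (residuals ≈ 0); N-06 is off by 36.3 km.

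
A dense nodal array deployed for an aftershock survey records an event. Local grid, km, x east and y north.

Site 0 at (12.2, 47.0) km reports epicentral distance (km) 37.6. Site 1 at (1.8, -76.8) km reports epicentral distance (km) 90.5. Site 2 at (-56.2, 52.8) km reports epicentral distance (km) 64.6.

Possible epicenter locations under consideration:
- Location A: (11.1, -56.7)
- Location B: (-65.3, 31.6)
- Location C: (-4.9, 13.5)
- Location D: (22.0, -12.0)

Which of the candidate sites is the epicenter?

For each candidate, compare |candidate − station| to the reported distance:
Location A: residuals Site 0 66.1, Site 1 68.4, Site 2 63.9 → max 68.4 km
Location B: residuals Site 0 41.4, Site 1 37.0, Site 2 41.5 → max 41.5 km
Location C: residuals Site 0 0.0, Site 1 0.0, Site 2 0.0 → max 0.0 km
Location D: residuals Site 0 22.2, Site 1 22.6, Site 2 37.0 → max 37.0 km
Only Location C has all residuals ≈ 0.

Location C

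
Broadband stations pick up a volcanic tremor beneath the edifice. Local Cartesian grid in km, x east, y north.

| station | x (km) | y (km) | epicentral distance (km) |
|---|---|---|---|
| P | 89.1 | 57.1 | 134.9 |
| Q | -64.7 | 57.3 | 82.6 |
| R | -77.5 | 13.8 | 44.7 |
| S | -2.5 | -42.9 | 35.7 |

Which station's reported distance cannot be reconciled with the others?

R

Solve using three stations at a time. Using P, Q, S (subtract circle equations pairwise → linear system) gives (x, y) ≈ (-24.9, -15.1).
Distances from that point to each station vs reported:
  P: calculated 134.9 vs reported 134.9 → residual 0.0 km
  Q: calculated 82.6 vs reported 82.6 → residual 0.0 km
  R: calculated 60.0 vs reported 44.7 → residual 15.3 km
  S: calculated 35.7 vs reported 35.7 → residual 0.0 km
P, Q, S are mutually consistent (residuals ≈ 0); R is off by 15.3 km.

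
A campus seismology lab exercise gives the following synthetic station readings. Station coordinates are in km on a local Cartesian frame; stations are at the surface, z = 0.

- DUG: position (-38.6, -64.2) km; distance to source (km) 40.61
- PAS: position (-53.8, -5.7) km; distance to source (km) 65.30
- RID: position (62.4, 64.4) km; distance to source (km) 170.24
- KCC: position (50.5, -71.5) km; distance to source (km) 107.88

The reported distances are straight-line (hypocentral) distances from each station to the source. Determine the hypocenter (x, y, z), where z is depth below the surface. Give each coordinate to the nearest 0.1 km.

x ≈ -49.3 km, y ≈ -58.1 km, depth ≈ 38.7 km

Each station gives a sphere (x−x_i)² + (y−y_i)² + z² = d_i² (stations at z=0).
Subtracting the DUG sphere from PAS and RID: z² cancels, leaving linear equations in x and y:
-30.4 x + 117.0 y = -5299.59
202.0 x + 257.2 y = -24902.97
Solving: x ≈ -49.299, y ≈ -58.105 km (keep extra digits for the depth step; rounded: -49.3, -58.1).
Then from the DUG sphere: z² = 40.61² − (x + 38.6)² − (y + 64.2)² with x = -49.299, y = -58.105, so z ≈ 38.698 ≈ 38.7 km.
Check against KCC (with the unrounded solution): distance 107.87 ≈ 107.88 km. ✓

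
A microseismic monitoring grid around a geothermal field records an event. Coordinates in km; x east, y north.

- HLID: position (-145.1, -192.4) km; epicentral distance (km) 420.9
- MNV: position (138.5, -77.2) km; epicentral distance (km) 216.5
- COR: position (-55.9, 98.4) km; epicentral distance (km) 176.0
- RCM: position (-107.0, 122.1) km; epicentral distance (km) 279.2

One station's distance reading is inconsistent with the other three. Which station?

RCM

Solve using three stations at a time. Using HLID, MNV, COR (subtract circle equations pairwise → linear system) gives (x, y) ≈ (115.6, 138.1).
Distances from that point to each station vs reported:
  HLID: calculated 420.9 vs reported 420.9 → residual 0.0 km
  MNV: calculated 216.5 vs reported 216.5 → residual 0.0 km
  COR: calculated 176.0 vs reported 176.0 → residual 0.0 km
  RCM: calculated 223.1 vs reported 279.2 → residual 56.1 km
HLID, MNV, COR are mutually consistent (residuals ≈ 0); RCM is off by 56.1 km.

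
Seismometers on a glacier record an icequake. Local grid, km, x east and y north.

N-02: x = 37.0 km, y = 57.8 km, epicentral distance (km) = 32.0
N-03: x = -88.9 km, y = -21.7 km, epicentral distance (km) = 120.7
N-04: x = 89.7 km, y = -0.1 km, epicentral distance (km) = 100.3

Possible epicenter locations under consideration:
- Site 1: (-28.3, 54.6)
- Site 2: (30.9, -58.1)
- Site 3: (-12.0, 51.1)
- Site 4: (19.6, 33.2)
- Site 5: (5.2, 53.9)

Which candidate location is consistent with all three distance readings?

For each candidate, compare |candidate − station| to the reported distance:
Site 1: residuals N-02 33.4, N-03 23.3, N-04 29.8 → max 33.4 km
Site 2: residuals N-02 84.1, N-03 4.5, N-04 17.7 → max 84.1 km
Site 3: residuals N-02 17.5, N-03 14.8, N-04 13.6 → max 17.5 km
Site 4: residuals N-02 1.9, N-03 0.9, N-04 22.7 → max 22.7 km
Site 5: residuals N-02 0.0, N-03 0.0, N-04 0.0 → max 0.0 km
Only Site 5 has all residuals ≈ 0.

Site 5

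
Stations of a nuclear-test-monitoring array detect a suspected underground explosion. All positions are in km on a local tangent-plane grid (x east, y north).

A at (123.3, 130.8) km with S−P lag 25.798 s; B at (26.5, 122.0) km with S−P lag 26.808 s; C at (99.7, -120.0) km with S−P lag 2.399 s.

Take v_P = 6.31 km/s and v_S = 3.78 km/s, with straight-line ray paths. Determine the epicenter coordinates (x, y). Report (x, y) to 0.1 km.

121.0 km east, -112.4 km north

Distance from S−P lag: d = Δt · v_P v_S / (v_P − v_S) = Δt · (6.31·3.78)/(6.31−3.78) ≈ 9.4276·Δt.
So d_A = 243.21, d_B = 252.73, d_C = 22.62 km.
Circle about each station: (x − 123.3)² + (y − 130.8)² = 243.21²; (x − 26.5)² + (y − 122.0)² = 252.73²; (x − 99.7)² + (y + 120.0)² = 22.62².
Subtracting the A equation from the B and C equations removes the quadratic terms:
-193.6 x − 17.6 y = -21446.63
-47.2 x − 501.6 y = 50668.00
Solving the 2×2 system: x ≈ 121.0, y ≈ -112.4 km.
Check against A (with the unrounded x, y): √((x − 123.3)²+(y − 130.8)²) = 243.21 ≈ 243.21 km. ✓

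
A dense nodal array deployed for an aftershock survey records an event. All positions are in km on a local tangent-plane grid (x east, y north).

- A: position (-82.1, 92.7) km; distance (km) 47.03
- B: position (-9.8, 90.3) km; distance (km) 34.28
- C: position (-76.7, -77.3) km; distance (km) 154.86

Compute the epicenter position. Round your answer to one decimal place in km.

Circle about each station: (x + 82.1)² + (y − 92.7)² = 47.03²; (x + 9.8)² + (y − 90.3)² = 34.28²; (x + 76.7)² + (y + 77.3)² = 154.86².
Subtracting the A equation from the B and C equations removes the quadratic terms:
144.6 x − 4.8 y = -6046.87
10.8 x − 340.0 y = -25245.32
Solving the 2×2 system: x ≈ -39.4, y ≈ 73.0 km.

-39.4 km east, 73.0 km north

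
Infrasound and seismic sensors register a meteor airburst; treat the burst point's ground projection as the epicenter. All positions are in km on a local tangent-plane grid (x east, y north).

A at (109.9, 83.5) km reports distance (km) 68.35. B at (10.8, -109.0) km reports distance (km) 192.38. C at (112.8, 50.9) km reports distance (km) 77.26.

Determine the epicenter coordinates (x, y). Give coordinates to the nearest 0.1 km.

41.6 km east, 80.9 km north

Circle about each station: (x − 109.9)² + (y − 83.5)² = 68.35²; (x − 10.8)² + (y + 109.0)² = 192.38²; (x − 112.8)² + (y − 50.9)² = 77.26².
Subtracting pairs of circle equations eliminates x²+y² and gives linear equations (the radical axes):
-198.2 x − 385.0 y = -39390.96
5.8 x − 65.2 y = -5033.00
Solving the 2×2 system: x ≈ 41.6, y ≈ 80.9 km.
Check against A (with the unrounded x, y): √((x − 109.9)²+(y − 83.5)²) = 68.34 ≈ 68.35 km. ✓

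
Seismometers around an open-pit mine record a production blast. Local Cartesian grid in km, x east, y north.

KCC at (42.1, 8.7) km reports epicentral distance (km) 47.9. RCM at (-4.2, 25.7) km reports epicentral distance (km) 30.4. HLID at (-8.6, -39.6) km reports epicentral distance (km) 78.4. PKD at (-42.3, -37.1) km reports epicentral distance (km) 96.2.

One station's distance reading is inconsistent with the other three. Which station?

KCC

Solve using three stations at a time. Using RCM, HLID, PKD (subtract circle equations pairwise → linear system) gives (x, y) ≈ (25.8, 30.9).
Distances from that point to each station vs reported:
  KCC: calculated 27.5 vs reported 47.9 → residual 20.4 km
  RCM: calculated 30.4 vs reported 30.4 → residual 0.0 km
  HLID: calculated 78.4 vs reported 78.4 → residual 0.0 km
  PKD: calculated 96.2 vs reported 96.2 → residual 0.0 km
RCM, HLID, PKD are mutually consistent (residuals ≈ 0); KCC is off by 20.4 km.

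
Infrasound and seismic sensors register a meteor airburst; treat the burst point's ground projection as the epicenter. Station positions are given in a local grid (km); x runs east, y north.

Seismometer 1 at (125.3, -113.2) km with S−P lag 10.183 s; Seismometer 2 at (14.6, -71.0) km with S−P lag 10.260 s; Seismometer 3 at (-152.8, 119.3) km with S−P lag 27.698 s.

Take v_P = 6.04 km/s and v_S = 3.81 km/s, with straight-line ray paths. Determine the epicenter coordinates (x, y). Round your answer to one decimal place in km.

x ≈ 101.7 km, y ≈ -10.8 km

Distance from S−P lag: d = Δt · v_P v_S / (v_P − v_S) = Δt · (6.04·3.81)/(6.04−3.81) ≈ 10.3195·Δt.
So d_Seismometer 1 = 105.08, d_Seismometer 2 = 105.88, d_Seismometer 3 = 285.83 km.
Circle about each station: (x − 125.3)² + (y + 113.2)² = 105.08²; (x − 14.6)² + (y + 71.0)² = 105.88²; (x + 152.8)² + (y − 119.3)² = 285.83².
Subtracting pairs of circle equations eliminates x²+y² and gives linear equations (the radical axes):
-221.4 x + 84.4 y = -23428.94
-556.2 x + 465.0 y = -61590.98
Solving the 2×2 system: x ≈ 101.7, y ≈ -10.8 km.
Check against Seismometer 1 (with the unrounded x, y): √((x − 125.3)²+(y + 113.2)²) = 105.08 ≈ 105.08 km. ✓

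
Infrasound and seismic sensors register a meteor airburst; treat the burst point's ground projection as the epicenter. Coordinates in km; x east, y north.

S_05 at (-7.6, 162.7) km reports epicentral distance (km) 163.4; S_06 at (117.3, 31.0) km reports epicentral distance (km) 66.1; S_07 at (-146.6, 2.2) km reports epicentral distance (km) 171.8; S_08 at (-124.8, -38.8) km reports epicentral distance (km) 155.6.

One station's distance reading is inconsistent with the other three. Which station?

S_06

Solve using three stations at a time. Using S_05, S_07, S_08 (subtract circle equations pairwise → linear system) gives (x, y) ≈ (25.2, 2.6).
Distances from that point to each station vs reported:
  S_05: calculated 163.4 vs reported 163.4 → residual 0.0 km
  S_06: calculated 96.3 vs reported 66.1 → residual 30.2 km
  S_07: calculated 171.8 vs reported 171.8 → residual 0.0 km
  S_08: calculated 155.6 vs reported 155.6 → residual 0.0 km
S_05, S_07, S_08 are mutually consistent (residuals ≈ 0); S_06 is off by 30.2 km.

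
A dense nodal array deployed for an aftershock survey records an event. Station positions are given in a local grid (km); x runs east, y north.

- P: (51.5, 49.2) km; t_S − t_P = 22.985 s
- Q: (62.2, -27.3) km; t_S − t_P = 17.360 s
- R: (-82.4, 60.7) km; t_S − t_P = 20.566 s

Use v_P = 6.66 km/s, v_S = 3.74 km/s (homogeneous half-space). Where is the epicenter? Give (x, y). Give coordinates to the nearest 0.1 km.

Distance from S−P lag: d = Δt · v_P v_S / (v_P − v_S) = Δt · (6.66·3.74)/(6.66−3.74) ≈ 8.5303·Δt.
So d_P = 196.07, d_Q = 148.09, d_R = 175.43 km.
Circle about each station: (x − 51.5)² + (y − 49.2)² = 196.07²; (x − 62.2)² + (y + 27.3)² = 148.09²; (x + 82.4)² + (y − 60.7)² = 175.43².
Subtracting the P equation from the Q and R equations removes the quadratic terms:
21.4 x − 153.0 y = 16054.04
-267.8 x + 23.0 y = 13069.12
Solving the 2×2 system: x ≈ -58.5, y ≈ -113.1 km.

(-58.5, -113.1)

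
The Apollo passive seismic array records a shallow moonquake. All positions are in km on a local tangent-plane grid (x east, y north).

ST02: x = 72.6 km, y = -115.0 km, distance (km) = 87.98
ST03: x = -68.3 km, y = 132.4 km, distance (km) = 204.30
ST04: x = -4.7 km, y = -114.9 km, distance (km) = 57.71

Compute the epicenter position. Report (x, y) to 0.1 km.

Circle about each station: (x − 72.6)² + (y + 115.0)² = 87.98²; (x + 68.3)² + (y − 132.4)² = 204.30²; (x + 4.7)² + (y + 114.9)² = 57.71².
Subtracting the ST02 equation from the ST03 and ST04 equations removes the quadratic terms:
-281.8 x + 494.8 y = -30299.12
-154.6 x + 0.2 y = -861.62
Solving the 2×2 system: x ≈ 5.5, y ≈ -58.1 km.

5.5 km east, -58.1 km north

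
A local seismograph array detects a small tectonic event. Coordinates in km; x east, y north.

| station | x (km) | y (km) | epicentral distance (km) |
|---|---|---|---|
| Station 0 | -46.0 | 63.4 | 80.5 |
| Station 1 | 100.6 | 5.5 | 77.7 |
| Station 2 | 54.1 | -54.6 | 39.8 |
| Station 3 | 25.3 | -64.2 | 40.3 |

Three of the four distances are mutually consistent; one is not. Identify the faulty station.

Solve using three stations at a time. Using Station 1, Station 2, Station 3 (subtract circle equations pairwise → linear system) gives (x, y) ≈ (28.5, -23.8).
Distances from that point to each station vs reported:
  Station 0: calculated 114.7 vs reported 80.5 → residual 34.2 km
  Station 1: calculated 77.8 vs reported 77.7 → residual 0.1 km
  Station 2: calculated 40.0 vs reported 39.8 → residual 0.2 km
  Station 3: calculated 40.5 vs reported 40.3 → residual 0.2 km
Station 1, Station 2, Station 3 are mutually consistent (residuals ≈ 0); Station 0 is off by 34.2 km.

Station 0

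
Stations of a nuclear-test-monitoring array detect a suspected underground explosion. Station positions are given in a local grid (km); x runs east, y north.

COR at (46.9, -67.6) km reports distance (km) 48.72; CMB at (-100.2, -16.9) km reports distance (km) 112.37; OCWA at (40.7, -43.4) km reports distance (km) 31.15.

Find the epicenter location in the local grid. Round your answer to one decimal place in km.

Circle about each station: (x − 46.9)² + (y + 67.6)² = 48.72²; (x + 100.2)² + (y + 16.9)² = 112.37²; (x − 40.7)² + (y + 43.4)² = 31.15².
Subtracting the COR equation from the CMB and OCWA equations removes the quadratic terms:
-294.2 x + 101.4 y = -6697.10
-12.4 x + 48.4 y = -1826.00
Solving the 2×2 system: x ≈ 10.7, y ≈ -35.0 km.

10.7 km east, -35.0 km north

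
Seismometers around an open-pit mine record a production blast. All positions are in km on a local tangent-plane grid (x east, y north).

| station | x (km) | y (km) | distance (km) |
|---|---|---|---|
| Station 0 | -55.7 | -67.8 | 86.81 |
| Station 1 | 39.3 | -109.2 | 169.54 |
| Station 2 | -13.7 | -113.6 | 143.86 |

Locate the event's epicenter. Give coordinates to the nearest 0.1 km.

-73.8 km east, 17.1 km north

Circle about each station: (x + 55.7)² + (y + 67.8)² = 86.81²; (x − 39.3)² + (y + 109.2)² = 169.54²; (x + 13.7)² + (y + 113.6)² = 143.86².
Subtracting pairs of circle equations eliminates x²+y² and gives linear equations (the radical axes):
190.0 x − 82.8 y = -15438.04
84.0 x − 91.6 y = -7766.40
Solving the 2×2 system: x ≈ -73.8, y ≈ 17.1 km.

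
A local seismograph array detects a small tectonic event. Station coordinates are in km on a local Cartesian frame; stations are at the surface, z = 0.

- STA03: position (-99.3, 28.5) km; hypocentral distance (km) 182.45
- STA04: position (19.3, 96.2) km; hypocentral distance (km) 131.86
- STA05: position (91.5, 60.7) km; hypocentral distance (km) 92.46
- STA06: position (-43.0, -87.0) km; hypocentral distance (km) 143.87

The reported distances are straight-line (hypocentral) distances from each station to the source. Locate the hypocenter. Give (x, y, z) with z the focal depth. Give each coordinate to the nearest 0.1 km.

(70.9, -14.5, 49.7)

Each station gives a sphere (x−x_i)² + (y−y_i)² + z² = d_i² (stations at z=0).
Subtracting the STA03 sphere from STA04 and STA05: z² cancels, leaving linear equations in x and y:
237.2 x + 135.4 y = 14855.13
381.6 x + 64.4 y = 26123.15
Solving: x ≈ 70.904, y ≈ -14.500 km (keep extra digits for the depth step; rounded: 70.9, -14.5).
Then from the STA03 sphere: z² = 182.45² − (x + 99.3)² − (y − 28.5)² with x = 70.904, y = -14.500, so z ≈ 49.695 ≈ 49.7 km.
Check against STA06 (with the unrounded solution): distance 143.87 ≈ 143.87 km. ✓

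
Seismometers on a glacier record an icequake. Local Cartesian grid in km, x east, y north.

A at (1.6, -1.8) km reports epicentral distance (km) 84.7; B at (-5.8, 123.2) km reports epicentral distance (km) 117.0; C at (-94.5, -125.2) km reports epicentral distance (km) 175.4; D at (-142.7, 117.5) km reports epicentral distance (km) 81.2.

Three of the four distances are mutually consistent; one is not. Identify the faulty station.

Solve using three stations at a time. Using B, C, D (subtract circle equations pairwise → linear system) gives (x, y) ≈ (-97.2, 50.2).
Distances from that point to each station vs reported:
  A: calculated 111.7 vs reported 84.7 → residual 27.0 km
  B: calculated 117.0 vs reported 117.0 → residual 0.0 km
  C: calculated 175.4 vs reported 175.4 → residual 0.0 km
  D: calculated 81.2 vs reported 81.2 → residual 0.0 km
B, C, D are mutually consistent (residuals ≈ 0); A is off by 27.0 km.

A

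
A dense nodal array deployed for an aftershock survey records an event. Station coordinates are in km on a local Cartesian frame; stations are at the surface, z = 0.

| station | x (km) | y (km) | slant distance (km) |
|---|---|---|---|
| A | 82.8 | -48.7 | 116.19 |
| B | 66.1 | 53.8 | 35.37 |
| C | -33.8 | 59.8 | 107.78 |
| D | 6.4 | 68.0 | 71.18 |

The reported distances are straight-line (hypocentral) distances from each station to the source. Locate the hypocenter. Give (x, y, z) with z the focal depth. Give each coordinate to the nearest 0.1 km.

x ≈ 68.3 km, y ≈ 61.3 km, depth ≈ 34.5 km

Each station gives a sphere (x−x_i)² + (y−y_i)² + z² = d_i² (stations at z=0).
Subtracting the A sphere from B and C: z² cancels, leaving linear equations in x and y:
-33.4 x + 205.0 y = 10285.20
-233.2 x + 217.0 y = -2625.46
Solving: x ≈ 68.300, y ≈ 61.300 km (keep extra digits for the depth step; rounded: 68.3, 61.3).
Then from the A sphere: z² = 116.19² − (x − 82.8)² − (y + 48.7)² with x = 68.300, y = 61.300, so z ≈ 34.494 ≈ 34.5 km.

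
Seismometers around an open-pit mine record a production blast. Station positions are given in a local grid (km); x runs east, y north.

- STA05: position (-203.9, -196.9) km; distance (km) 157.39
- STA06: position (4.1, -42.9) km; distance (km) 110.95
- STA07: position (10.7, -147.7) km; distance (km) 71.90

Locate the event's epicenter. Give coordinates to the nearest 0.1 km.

Circle about each station: (x + 203.9)² + (y + 196.9)² = 157.39²; (x − 4.1)² + (y + 42.9)² = 110.95²; (x − 10.7)² + (y + 147.7)² = 71.90².
Subtracting the STA05 equation from the STA06 and STA07 equations removes the quadratic terms:
416.0 x + 308.0 y = -66025.89
429.2 x + 98.4 y = -38813.04
Solving the 2×2 system: x ≈ -59.8, y ≈ -133.6 km.

(-59.8, -133.6)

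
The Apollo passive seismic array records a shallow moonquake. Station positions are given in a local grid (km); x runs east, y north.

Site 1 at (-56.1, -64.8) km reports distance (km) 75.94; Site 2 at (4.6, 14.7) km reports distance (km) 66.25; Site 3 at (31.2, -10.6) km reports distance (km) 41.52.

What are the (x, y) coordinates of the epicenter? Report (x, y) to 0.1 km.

x ≈ 18.4 km, y ≈ -50.1 km

Circle about each station: (x + 56.1)² + (y + 64.8)² = 75.94²; (x − 4.6)² + (y − 14.7)² = 66.25²; (x − 31.2)² + (y + 10.6)² = 41.52².
Subtracting the Site 1 equation from the Site 2 and Site 3 equations removes the quadratic terms:
121.4 x + 159.0 y = -5731.18
174.6 x + 108.4 y = -2217.48
Solving the 2×2 system: x ≈ 18.4, y ≈ -50.1 km.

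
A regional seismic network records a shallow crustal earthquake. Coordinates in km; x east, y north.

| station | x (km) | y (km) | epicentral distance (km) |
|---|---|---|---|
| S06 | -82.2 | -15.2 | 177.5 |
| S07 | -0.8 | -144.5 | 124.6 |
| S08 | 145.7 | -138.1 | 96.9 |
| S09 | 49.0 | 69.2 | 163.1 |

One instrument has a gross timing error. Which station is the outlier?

Solve using three stations at a time. Using S06, S07, S08 (subtract circle equations pairwise → linear system) gives (x, y) ≈ (89.8, -59.0).
Distances from that point to each station vs reported:
  S06: calculated 177.5 vs reported 177.5 → residual 0.0 km
  S07: calculated 124.6 vs reported 124.6 → residual 0.0 km
  S08: calculated 96.9 vs reported 96.9 → residual 0.0 km
  S09: calculated 134.5 vs reported 163.1 → residual 28.6 km
S06, S07, S08 are mutually consistent (residuals ≈ 0); S09 is off by 28.6 km.

S09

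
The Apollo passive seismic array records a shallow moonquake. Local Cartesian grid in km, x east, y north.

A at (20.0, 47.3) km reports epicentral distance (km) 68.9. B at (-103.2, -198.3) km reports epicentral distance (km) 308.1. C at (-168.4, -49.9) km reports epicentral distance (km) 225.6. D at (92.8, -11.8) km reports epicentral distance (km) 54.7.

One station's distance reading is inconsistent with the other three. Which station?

C

Solve using three stations at a time. Using A, B, D (subtract circle equations pairwise → linear system) gives (x, y) ≈ (88.7, 42.7).
Distances from that point to each station vs reported:
  A: calculated 68.9 vs reported 68.9 → residual 0.0 km
  B: calculated 308.1 vs reported 308.1 → residual 0.0 km
  C: calculated 273.3 vs reported 225.6 → residual 47.7 km
  D: calculated 54.7 vs reported 54.7 → residual 0.0 km
A, B, D are mutually consistent (residuals ≈ 0); C is off by 47.7 km.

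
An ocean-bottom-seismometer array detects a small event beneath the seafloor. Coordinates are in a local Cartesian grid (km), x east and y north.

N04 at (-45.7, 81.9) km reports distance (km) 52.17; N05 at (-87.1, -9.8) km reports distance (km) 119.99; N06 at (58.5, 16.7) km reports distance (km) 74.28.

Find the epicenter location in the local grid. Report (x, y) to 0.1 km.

(4.5, 67.7)

Circle about each station: (x + 45.7)² + (y − 81.9)² = 52.17²; (x + 87.1)² + (y + 9.8)² = 119.99²; (x − 58.5)² + (y − 16.7)² = 74.28².
Subtracting pairs of circle equations eliminates x²+y² and gives linear equations (the radical axes):
-82.8 x − 183.4 y = -12789.54
208.4 x − 130.4 y = -7890.77
Solving the 2×2 system: x ≈ 4.5, y ≈ 67.7 km.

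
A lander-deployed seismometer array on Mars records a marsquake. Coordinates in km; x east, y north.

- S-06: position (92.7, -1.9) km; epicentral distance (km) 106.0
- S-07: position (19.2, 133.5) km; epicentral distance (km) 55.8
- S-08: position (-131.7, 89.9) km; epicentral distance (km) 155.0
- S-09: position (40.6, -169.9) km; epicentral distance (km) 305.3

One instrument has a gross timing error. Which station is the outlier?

S-09

Solve using three stations at a time. Using S-06, S-07, S-08 (subtract circle equations pairwise → linear system) gives (x, y) ≈ (22.8, 77.8).
Distances from that point to each station vs reported:
  S-06: calculated 106.0 vs reported 106.0 → residual 0.0 km
  S-07: calculated 55.8 vs reported 55.8 → residual 0.0 km
  S-08: calculated 155.0 vs reported 155.0 → residual 0.0 km
  S-09: calculated 248.4 vs reported 305.3 → residual 56.9 km
S-06, S-07, S-08 are mutually consistent (residuals ≈ 0); S-09 is off by 56.9 km.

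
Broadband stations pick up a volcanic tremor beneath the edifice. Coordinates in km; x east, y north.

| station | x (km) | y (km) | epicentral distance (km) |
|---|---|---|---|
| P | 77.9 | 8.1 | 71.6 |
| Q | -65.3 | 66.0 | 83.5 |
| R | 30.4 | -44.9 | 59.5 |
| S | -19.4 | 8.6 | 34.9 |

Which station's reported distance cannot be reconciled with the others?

Solve using three stations at a time. Using P, Q, S (subtract circle equations pairwise → linear system) gives (x, y) ≈ (9.3, 28.5).
Distances from that point to each station vs reported:
  P: calculated 71.6 vs reported 71.6 → residual 0.0 km
  Q: calculated 83.5 vs reported 83.5 → residual 0.0 km
  R: calculated 76.3 vs reported 59.5 → residual 16.8 km
  S: calculated 34.9 vs reported 34.9 → residual 0.0 km
P, Q, S are mutually consistent (residuals ≈ 0); R is off by 16.8 km.

R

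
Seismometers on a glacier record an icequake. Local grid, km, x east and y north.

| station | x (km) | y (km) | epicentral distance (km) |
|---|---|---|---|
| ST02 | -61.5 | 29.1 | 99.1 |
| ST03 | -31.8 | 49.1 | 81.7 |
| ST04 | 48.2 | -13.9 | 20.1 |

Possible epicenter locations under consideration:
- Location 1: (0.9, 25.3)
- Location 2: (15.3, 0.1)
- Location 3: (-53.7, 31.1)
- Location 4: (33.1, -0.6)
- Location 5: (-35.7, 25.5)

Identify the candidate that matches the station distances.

Location 4

For each candidate, compare |candidate − station| to the reported distance:
Location 1: residuals ST02 36.6, ST03 41.3, ST04 41.3 → max 41.3 km
Location 2: residuals ST02 17.0, ST03 13.7, ST04 15.7 → max 17.0 km
Location 3: residuals ST02 91.0, ST03 53.4, ST04 91.3 → max 91.3 km
Location 4: residuals ST02 0.1, ST03 0.0, ST04 0.0 → max 0.1 km
Location 5: residuals ST02 73.1, ST03 57.8, ST04 72.6 → max 73.1 km
Only Location 4 has all residuals ≈ 0.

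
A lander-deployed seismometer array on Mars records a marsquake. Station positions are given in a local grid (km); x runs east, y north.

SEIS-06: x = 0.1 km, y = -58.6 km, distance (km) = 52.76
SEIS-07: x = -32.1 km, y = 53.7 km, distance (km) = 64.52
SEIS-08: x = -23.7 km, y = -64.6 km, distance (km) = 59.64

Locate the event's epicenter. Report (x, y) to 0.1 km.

-9.4 km east, -6.7 km north

Circle about each station: (x − 0.1)² + (y + 58.6)² = 52.76²; (x + 32.1)² + (y − 53.7)² = 64.52²; (x + 23.7)² + (y + 64.6)² = 59.64².
Subtracting the SEIS-06 equation from the SEIS-07 and SEIS-08 equations removes the quadratic terms:
-64.4 x + 224.6 y = -899.08
-47.6 x − 12.0 y = 527.57
Solving the 2×2 system: x ≈ -9.4, y ≈ -6.7 km.
Check against SEIS-06 (with the unrounded x, y): √((x − 0.1)²+(y + 58.6)²) = 52.76 ≈ 52.76 km. ✓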